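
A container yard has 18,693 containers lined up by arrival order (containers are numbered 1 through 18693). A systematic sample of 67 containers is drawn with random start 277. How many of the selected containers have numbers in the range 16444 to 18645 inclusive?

k = 18693/67 = 279
First selection ≥ 16444: 277 + ⌈(16444−277)/279⌉·279 = 277 + 58×279 = 16459
Last selection ≤ 18645: 277 + ⌊(18645−277)/279⌋·279 = 277 + 65×279 = 18412
Count = 65 − 58 + 1 = 8

8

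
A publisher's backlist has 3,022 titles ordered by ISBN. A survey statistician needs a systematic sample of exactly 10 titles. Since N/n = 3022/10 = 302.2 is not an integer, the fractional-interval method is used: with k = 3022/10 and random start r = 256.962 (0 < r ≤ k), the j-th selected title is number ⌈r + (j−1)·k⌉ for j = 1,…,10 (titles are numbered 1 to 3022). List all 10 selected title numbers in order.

j=1: r + 0k = 256.962 → ⌈·⌉ = 257
j=2: r + 1k = 559.162 → ⌈·⌉ = 560
j=3: r + 2k = 861.362 → ⌈·⌉ = 862
j=4: r + 3k = 1163.562 → ⌈·⌉ = 1164
j=5: r + 4k = 1465.762 → ⌈·⌉ = 1466
j=6: r + 5k = 1767.962 → ⌈·⌉ = 1768
j=7: r + 6k = 2070.162 → ⌈·⌉ = 2071
j=8: r + 7k = 2372.362 → ⌈·⌉ = 2373
j=9: r + 8k = 2674.562 → ⌈·⌉ = 2675
j=10: r + 9k = 2976.762 → ⌈·⌉ = 2977

257, 560, 862, 1164, 1466, 1768, 2071, 2373, 2675, 2977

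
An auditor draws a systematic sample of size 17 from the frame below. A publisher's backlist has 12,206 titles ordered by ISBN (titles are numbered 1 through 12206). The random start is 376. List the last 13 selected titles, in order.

3248, 3966, 4684, 5402, 6120, 6838, 7556, 8274, 8992, 9710, 10428, 11146, 11864

k = N/n = 12206/17 = 718
5th selection = 376 + 4×718 = 3248
6th: 3248 + 718 = 3966
7th: 3966 + 718 = 4684
8th: 4684 + 718 = 5402
9th: 5402 + 718 = 6120
10th: 6120 + 718 = 6838
11th: 6838 + 718 = 7556
12th: 7556 + 718 = 8274
13th: 8274 + 718 = 8992
14th: 8992 + 718 = 9710
15th: 9710 + 718 = 10428
16th: 10428 + 718 = 11146
17th: 11146 + 718 = 11864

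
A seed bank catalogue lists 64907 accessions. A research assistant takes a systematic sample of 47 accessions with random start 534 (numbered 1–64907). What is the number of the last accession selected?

64060

k = 64907/47 = 1381
47th selection = r + (47−1)·k = 534 + 46×1381 = 534 + 63526 = 64060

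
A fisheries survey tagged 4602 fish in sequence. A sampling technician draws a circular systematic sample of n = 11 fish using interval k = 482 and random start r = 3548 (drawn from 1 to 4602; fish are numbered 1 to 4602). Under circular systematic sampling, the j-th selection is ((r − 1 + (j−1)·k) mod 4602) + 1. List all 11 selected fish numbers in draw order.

Selection 1: 3548
Selection 2: 3548 + 482 = 4030
Selection 3: 4030 + 482 = 4512
Selection 4: 4512 + 482 = 4994 → 4994 − 4602 = 392
Selection 5: 392 + 482 = 874
Selection 6: 874 + 482 = 1356
Selection 7: 1356 + 482 = 1838
Selection 8: 1838 + 482 = 2320
Selection 9: 2320 + 482 = 2802
Selection 10: 2802 + 482 = 3284
Selection 11: 3284 + 482 = 3766

3548, 4030, 4512, 392, 874, 1356, 1838, 2320, 2802, 3284, 3766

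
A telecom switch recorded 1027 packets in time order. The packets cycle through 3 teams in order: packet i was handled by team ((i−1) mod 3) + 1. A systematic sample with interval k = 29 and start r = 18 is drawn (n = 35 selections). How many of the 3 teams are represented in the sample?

Consecutive selections differ by k = 29, so their team numbers differ by 29 mod 3 = 2.
gcd(29, 3) = 1, so the sample visits 3/1 = 3 distinct residues mod 3.
Start 18 is team 3; the teams hit are 1, 2, 3.

3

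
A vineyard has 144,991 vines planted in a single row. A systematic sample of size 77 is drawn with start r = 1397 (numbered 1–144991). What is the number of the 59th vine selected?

110611

k = 144991/77 = 1883
59th selection = r + (59−1)·k = 1397 + 58×1883 = 1397 + 109214 = 110611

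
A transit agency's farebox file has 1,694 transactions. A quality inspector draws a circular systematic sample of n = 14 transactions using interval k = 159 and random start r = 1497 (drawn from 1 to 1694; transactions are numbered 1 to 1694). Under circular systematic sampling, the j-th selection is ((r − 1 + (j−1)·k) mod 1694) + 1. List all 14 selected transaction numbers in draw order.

Selection 1: 1497
Selection 2: 1497 + 159 = 1656
Selection 3: 1656 + 159 = 1815 → 1815 − 1694 = 121
Selection 4: 121 + 159 = 280
Selection 5: 280 + 159 = 439
Selection 6: 439 + 159 = 598
Selection 7: 598 + 159 = 757
Selection 8: 757 + 159 = 916
Selection 9: 916 + 159 = 1075
Selection 10: 1075 + 159 = 1234
Selection 11: 1234 + 159 = 1393
Selection 12: 1393 + 159 = 1552
Selection 13: 1552 + 159 = 1711 → 1711 − 1694 = 17
Selection 14: 17 + 159 = 176

1497, 1656, 121, 280, 439, 598, 757, 916, 1075, 1234, 1393, 1552, 17, 176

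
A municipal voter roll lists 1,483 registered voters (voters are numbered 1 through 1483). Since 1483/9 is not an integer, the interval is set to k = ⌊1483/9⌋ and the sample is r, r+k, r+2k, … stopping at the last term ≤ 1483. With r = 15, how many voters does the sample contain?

k = ⌊1483/9⌋ = 164
Achieved size = ⌊(1483 − 15)/164⌋ + 1 = ⌊1468/164⌋ + 1 = 8 + 1 = 9
(last selection: 15 + 8×164 = 1327 ≤ 1483; next would be 1491 > 1483)

9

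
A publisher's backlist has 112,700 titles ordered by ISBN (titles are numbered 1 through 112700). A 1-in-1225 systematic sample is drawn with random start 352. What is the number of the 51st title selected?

k = 1225
51st selection = r + (51−1)·k = 352 + 50×1225 = 352 + 61250 = 61602

61602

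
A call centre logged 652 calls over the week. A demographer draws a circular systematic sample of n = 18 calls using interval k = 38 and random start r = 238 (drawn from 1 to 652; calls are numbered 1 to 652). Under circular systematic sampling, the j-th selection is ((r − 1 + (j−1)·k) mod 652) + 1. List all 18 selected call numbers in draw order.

238, 276, 314, 352, 390, 428, 466, 504, 542, 580, 618, 4, 42, 80, 118, 156, 194, 232

Selection 1: 238
Selection 2: 238 + 38 = 276
Selection 3: 276 + 38 = 314
Selection 4: 314 + 38 = 352
Selection 5: 352 + 38 = 390
Selection 6: 390 + 38 = 428
Selection 7: 428 + 38 = 466
Selection 8: 466 + 38 = 504
Selection 9: 504 + 38 = 542
Selection 10: 542 + 38 = 580
Selection 11: 580 + 38 = 618
Selection 12: 618 + 38 = 656 → 656 − 652 = 4
Selection 13: 4 + 38 = 42
Selection 14: 42 + 38 = 80
Selection 15: 80 + 38 = 118
Selection 16: 118 + 38 = 156
Selection 17: 156 + 38 = 194
Selection 18: 194 + 38 = 232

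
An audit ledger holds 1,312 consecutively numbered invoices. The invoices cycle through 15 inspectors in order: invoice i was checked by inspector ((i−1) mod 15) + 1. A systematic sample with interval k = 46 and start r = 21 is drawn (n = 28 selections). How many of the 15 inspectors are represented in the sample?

Consecutive selections differ by k = 46, so their inspector numbers differ by 46 mod 15 = 1.
gcd(46, 15) = 1, so the sample visits 15/1 = 15 distinct residues mod 15.
Start 21 is inspector 6; the inspectors hit are 1, 2, 3, 4, 5, 6, 7, 8, 9, 10, 11, 12, 13, 14, 15.

15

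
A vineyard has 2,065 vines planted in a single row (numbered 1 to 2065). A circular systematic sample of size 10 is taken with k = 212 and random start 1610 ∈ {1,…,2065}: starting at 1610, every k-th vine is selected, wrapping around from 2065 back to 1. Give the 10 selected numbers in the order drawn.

1610, 1822, 2034, 181, 393, 605, 817, 1029, 1241, 1453

Selection 1: 1610
Selection 2: 1610 + 212 = 1822
Selection 3: 1822 + 212 = 2034
Selection 4: 2034 + 212 = 2246 → 2246 − 2065 = 181
Selection 5: 181 + 212 = 393
Selection 6: 393 + 212 = 605
Selection 7: 605 + 212 = 817
Selection 8: 817 + 212 = 1029
Selection 9: 1029 + 212 = 1241
Selection 10: 1241 + 212 = 1453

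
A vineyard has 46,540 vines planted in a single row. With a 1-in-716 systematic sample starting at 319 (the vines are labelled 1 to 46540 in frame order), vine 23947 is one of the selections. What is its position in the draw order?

k = 716
position = (23947 − 319)/716 + 1 = 23628/716 + 1 = 33 + 1 = 34

34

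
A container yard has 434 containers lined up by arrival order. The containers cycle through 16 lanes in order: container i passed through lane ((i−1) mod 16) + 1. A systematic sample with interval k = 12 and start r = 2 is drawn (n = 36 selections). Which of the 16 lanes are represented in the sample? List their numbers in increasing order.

2, 6, 10, 14

Consecutive selections differ by k = 12, so their lane numbers differ by 12 mod 16 = 12.
gcd(12, 16) = 4, so the sample visits 16/4 = 4 distinct residues mod 16.
Start 2 is lane 2; the lanes hit are 2, 6, 10, 14.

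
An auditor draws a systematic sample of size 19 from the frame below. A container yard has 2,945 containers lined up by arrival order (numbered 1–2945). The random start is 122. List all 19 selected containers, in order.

122, 277, 432, 587, 742, 897, 1052, 1207, 1362, 1517, 1672, 1827, 1982, 2137, 2292, 2447, 2602, 2757, 2912

k = N/n = 2945/19 = 155
container 1: 122
container 2: 122 + 155 = 277
container 3: 277 + 155 = 432
container 4: 432 + 155 = 587
container 5: 587 + 155 = 742
container 6: 742 + 155 = 897
container 7: 897 + 155 = 1052
container 8: 1052 + 155 = 1207
container 9: 1207 + 155 = 1362
container 10: 1362 + 155 = 1517
container 11: 1517 + 155 = 1672
container 12: 1672 + 155 = 1827
container 13: 1827 + 155 = 1982
container 14: 1982 + 155 = 2137
container 15: 2137 + 155 = 2292
container 16: 2292 + 155 = 2447
container 17: 2447 + 155 = 2602
container 18: 2602 + 155 = 2757
container 19: 2757 + 155 = 2912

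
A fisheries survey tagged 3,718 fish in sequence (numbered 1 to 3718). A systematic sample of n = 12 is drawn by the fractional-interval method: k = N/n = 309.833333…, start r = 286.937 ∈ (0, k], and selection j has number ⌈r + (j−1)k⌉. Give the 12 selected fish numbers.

j=1: r + 0k = 286.937 → ⌈·⌉ = 287
j=2: r + 1k = 596.770333… → ⌈·⌉ = 597
j=3: r + 2k = 906.603666… → ⌈·⌉ = 907
j=4: r + 3k = 1216.437 → ⌈·⌉ = 1217
j=5: r + 4k = 1526.270333… → ⌈·⌉ = 1527
j=6: r + 5k = 1836.103666… → ⌈·⌉ = 1837
j=7: r + 6k = 2145.937 → ⌈·⌉ = 2146
j=8: r + 7k = 2455.770333… → ⌈·⌉ = 2456
j=9: r + 8k = 2765.603666… → ⌈·⌉ = 2766
j=10: r + 9k = 3075.437 → ⌈·⌉ = 3076
j=11: r + 10k = 3385.270333… → ⌈·⌉ = 3386
j=12: r + 11k = 3695.103666… → ⌈·⌉ = 3696

287, 597, 907, 1217, 1527, 1837, 2146, 2456, 2766, 3076, 3386, 3696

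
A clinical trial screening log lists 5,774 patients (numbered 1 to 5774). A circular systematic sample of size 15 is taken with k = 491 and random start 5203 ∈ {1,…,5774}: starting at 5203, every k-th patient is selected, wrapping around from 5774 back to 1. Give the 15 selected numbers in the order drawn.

Selection 1: 5203
Selection 2: 5203 + 491 = 5694
Selection 3: 5694 + 491 = 6185 → 6185 − 5774 = 411
Selection 4: 411 + 491 = 902
Selection 5: 902 + 491 = 1393
Selection 6: 1393 + 491 = 1884
Selection 7: 1884 + 491 = 2375
Selection 8: 2375 + 491 = 2866
Selection 9: 2866 + 491 = 3357
Selection 10: 3357 + 491 = 3848
Selection 11: 3848 + 491 = 4339
Selection 12: 4339 + 491 = 4830
Selection 13: 4830 + 491 = 5321
Selection 14: 5321 + 491 = 5812 → 5812 − 5774 = 38
Selection 15: 38 + 491 = 529

5203, 5694, 411, 902, 1393, 1884, 2375, 2866, 3357, 3848, 4339, 4830, 5321, 38, 529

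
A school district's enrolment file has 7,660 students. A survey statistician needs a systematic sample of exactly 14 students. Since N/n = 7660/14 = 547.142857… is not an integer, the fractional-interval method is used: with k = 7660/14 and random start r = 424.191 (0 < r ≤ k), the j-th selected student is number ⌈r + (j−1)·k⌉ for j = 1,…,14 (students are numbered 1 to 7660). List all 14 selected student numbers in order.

425, 972, 1519, 2066, 2613, 3160, 3708, 4255, 4802, 5349, 5896, 6443, 6990, 7538

j=1: r + 0k = 424.191 → ⌈·⌉ = 425
j=2: r + 1k = 971.333857… → ⌈·⌉ = 972
j=3: r + 2k = 1518.476714… → ⌈·⌉ = 1519
j=4: r + 3k = 2065.619571… → ⌈·⌉ = 2066
j=5: r + 4k = 2612.762428… → ⌈·⌉ = 2613
j=6: r + 5k = 3159.905285… → ⌈·⌉ = 3160
j=7: r + 6k = 3707.048142… → ⌈·⌉ = 3708
j=8: r + 7k = 4254.191 → ⌈·⌉ = 4255
j=9: r + 8k = 4801.333857… → ⌈·⌉ = 4802
j=10: r + 9k = 5348.476714… → ⌈·⌉ = 5349
j=11: r + 10k = 5895.619571… → ⌈·⌉ = 5896
j=12: r + 11k = 6442.762428… → ⌈·⌉ = 6443
j=13: r + 12k = 6989.905285… → ⌈·⌉ = 6990
j=14: r + 13k = 7537.048142… → ⌈·⌉ = 7538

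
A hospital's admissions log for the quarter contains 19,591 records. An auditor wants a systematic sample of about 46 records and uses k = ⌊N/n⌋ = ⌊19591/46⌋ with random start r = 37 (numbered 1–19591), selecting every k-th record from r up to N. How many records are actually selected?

47

k = ⌊19591/46⌋ = 425
Achieved size = ⌊(19591 − 37)/425⌋ + 1 = ⌊19554/425⌋ + 1 = 46 + 1 = 47
(last selection: 37 + 46×425 = 19587 ≤ 19591; next would be 20012 > 19591)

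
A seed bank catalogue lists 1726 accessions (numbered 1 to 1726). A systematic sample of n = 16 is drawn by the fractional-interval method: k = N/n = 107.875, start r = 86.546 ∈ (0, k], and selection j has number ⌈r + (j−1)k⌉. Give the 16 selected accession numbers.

87, 195, 303, 411, 519, 626, 734, 842, 950, 1058, 1166, 1274, 1382, 1489, 1597, 1705

j=1: r + 0k = 86.546 → ⌈·⌉ = 87
j=2: r + 1k = 194.421 → ⌈·⌉ = 195
j=3: r + 2k = 302.296 → ⌈·⌉ = 303
j=4: r + 3k = 410.171 → ⌈·⌉ = 411
j=5: r + 4k = 518.046 → ⌈·⌉ = 519
j=6: r + 5k = 625.921 → ⌈·⌉ = 626
j=7: r + 6k = 733.796 → ⌈·⌉ = 734
j=8: r + 7k = 841.671 → ⌈·⌉ = 842
j=9: r + 8k = 949.546 → ⌈·⌉ = 950
j=10: r + 9k = 1057.421 → ⌈·⌉ = 1058
j=11: r + 10k = 1165.296 → ⌈·⌉ = 1166
j=12: r + 11k = 1273.171 → ⌈·⌉ = 1274
j=13: r + 12k = 1381.046 → ⌈·⌉ = 1382
j=14: r + 13k = 1488.921 → ⌈·⌉ = 1489
j=15: r + 14k = 1596.796 → ⌈·⌉ = 1597
j=16: r + 15k = 1704.671 → ⌈·⌉ = 1705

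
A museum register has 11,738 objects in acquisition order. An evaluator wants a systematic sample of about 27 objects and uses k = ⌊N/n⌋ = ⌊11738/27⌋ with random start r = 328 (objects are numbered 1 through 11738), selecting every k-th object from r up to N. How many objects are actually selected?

27

k = ⌊11738/27⌋ = 434
Achieved size = ⌊(11738 − 328)/434⌋ + 1 = ⌊11410/434⌋ + 1 = 26 + 1 = 27
(last selection: 328 + 26×434 = 11612 ≤ 11738; next would be 12046 > 11738)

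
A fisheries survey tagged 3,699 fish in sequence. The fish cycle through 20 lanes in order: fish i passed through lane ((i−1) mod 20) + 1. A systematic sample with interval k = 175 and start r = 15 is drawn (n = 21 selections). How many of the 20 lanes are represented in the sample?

4

Consecutive selections differ by k = 175, so their lane numbers differ by 175 mod 20 = 15.
gcd(175, 20) = 5, so the sample visits 20/5 = 4 distinct residues mod 20.
Start 15 is lane 15; the lanes hit are 5, 10, 15, 20.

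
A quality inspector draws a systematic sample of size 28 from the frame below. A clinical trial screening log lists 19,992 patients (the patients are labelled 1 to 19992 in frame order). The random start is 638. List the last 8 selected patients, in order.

14918, 15632, 16346, 17060, 17774, 18488, 19202, 19916

k = N/n = 19992/28 = 714
21st selection = 638 + 20×714 = 14918
22nd: 14918 + 714 = 15632
23rd: 15632 + 714 = 16346
24th: 16346 + 714 = 17060
25th: 17060 + 714 = 17774
26th: 17774 + 714 = 18488
27th: 18488 + 714 = 19202
28th: 19202 + 714 = 19916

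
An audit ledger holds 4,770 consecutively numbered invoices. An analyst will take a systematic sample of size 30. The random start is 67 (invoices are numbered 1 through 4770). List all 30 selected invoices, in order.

67, 226, 385, 544, 703, 862, 1021, 1180, 1339, 1498, 1657, 1816, 1975, 2134, 2293, 2452, 2611, 2770, 2929, 3088, 3247, 3406, 3565, 3724, 3883, 4042, 4201, 4360, 4519, 4678

k = N/n = 4770/30 = 159
invoice 1: 67
invoice 2: 67 + 159 = 226
invoice 3: 226 + 159 = 385
invoice 4: 385 + 159 = 544
invoice 5: 544 + 159 = 703
invoice 6: 703 + 159 = 862
invoice 7: 862 + 159 = 1021
invoice 8: 1021 + 159 = 1180
invoice 9: 1180 + 159 = 1339
invoice 10: 1339 + 159 = 1498
invoice 11: 1498 + 159 = 1657
invoice 12: 1657 + 159 = 1816
invoice 13: 1816 + 159 = 1975
invoice 14: 1975 + 159 = 2134
invoice 15: 2134 + 159 = 2293
invoice 16: 2293 + 159 = 2452
invoice 17: 2452 + 159 = 2611
invoice 18: 2611 + 159 = 2770
invoice 19: 2770 + 159 = 2929
invoice 20: 2929 + 159 = 3088
invoice 21: 3088 + 159 = 3247
invoice 22: 3247 + 159 = 3406
invoice 23: 3406 + 159 = 3565
invoice 24: 3565 + 159 = 3724
invoice 25: 3724 + 159 = 3883
invoice 26: 3883 + 159 = 4042
invoice 27: 4042 + 159 = 4201
invoice 28: 4201 + 159 = 4360
invoice 29: 4360 + 159 = 4519
invoice 30: 4519 + 159 = 4678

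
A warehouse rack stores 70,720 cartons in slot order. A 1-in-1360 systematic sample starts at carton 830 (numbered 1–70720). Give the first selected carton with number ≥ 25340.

k = 1360
Steps past start: ⌈(25340 − 830)/1360⌉ = ⌈24510/1360⌉ = 19
Selected carton: 830 + 19×1360 = 26670

26670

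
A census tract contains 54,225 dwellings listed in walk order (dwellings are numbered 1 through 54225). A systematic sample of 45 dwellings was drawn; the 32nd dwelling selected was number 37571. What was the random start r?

k = 54225/45 = 1205
r = 37571 − (32−1)×1205 = 37571 − 37355 = 216

216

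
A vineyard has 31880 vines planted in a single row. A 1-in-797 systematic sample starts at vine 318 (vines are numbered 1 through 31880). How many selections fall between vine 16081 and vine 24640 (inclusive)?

11

k = 797
First selection ≥ 16081: 318 + ⌈(16081−318)/797⌉·797 = 318 + 20×797 = 16258
Last selection ≤ 24640: 318 + ⌊(24640−318)/797⌋·797 = 318 + 30×797 = 24228
Count = 30 − 20 + 1 = 11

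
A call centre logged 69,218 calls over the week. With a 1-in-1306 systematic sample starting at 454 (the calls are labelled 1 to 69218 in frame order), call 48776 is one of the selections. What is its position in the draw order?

k = 1306
position = (48776 − 454)/1306 + 1 = 48322/1306 + 1 = 37 + 1 = 38

38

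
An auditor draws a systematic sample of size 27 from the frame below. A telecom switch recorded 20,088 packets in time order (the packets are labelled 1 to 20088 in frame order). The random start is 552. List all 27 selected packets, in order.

k = N/n = 20088/27 = 744
packet 1: 552
packet 2: 552 + 744 = 1296
packet 3: 1296 + 744 = 2040
packet 4: 2040 + 744 = 2784
packet 5: 2784 + 744 = 3528
packet 6: 3528 + 744 = 4272
packet 7: 4272 + 744 = 5016
packet 8: 5016 + 744 = 5760
packet 9: 5760 + 744 = 6504
packet 10: 6504 + 744 = 7248
packet 11: 7248 + 744 = 7992
packet 12: 7992 + 744 = 8736
packet 13: 8736 + 744 = 9480
packet 14: 9480 + 744 = 10224
packet 15: 10224 + 744 = 10968
packet 16: 10968 + 744 = 11712
packet 17: 11712 + 744 = 12456
packet 18: 12456 + 744 = 13200
packet 19: 13200 + 744 = 13944
packet 20: 13944 + 744 = 14688
packet 21: 14688 + 744 = 15432
packet 22: 15432 + 744 = 16176
packet 23: 16176 + 744 = 16920
packet 24: 16920 + 744 = 17664
packet 25: 17664 + 744 = 18408
packet 26: 18408 + 744 = 19152
packet 27: 19152 + 744 = 19896

552, 1296, 2040, 2784, 3528, 4272, 5016, 5760, 6504, 7248, 7992, 8736, 9480, 10224, 10968, 11712, 12456, 13200, 13944, 14688, 15432, 16176, 16920, 17664, 18408, 19152, 19896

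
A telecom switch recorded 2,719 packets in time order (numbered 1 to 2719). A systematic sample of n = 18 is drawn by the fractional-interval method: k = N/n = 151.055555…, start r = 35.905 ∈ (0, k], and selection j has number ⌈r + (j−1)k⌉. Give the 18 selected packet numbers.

j=1: r + 0k = 35.905 → ⌈·⌉ = 36
j=2: r + 1k = 186.960555… → ⌈·⌉ = 187
j=3: r + 2k = 338.016111… → ⌈·⌉ = 339
j=4: r + 3k = 489.071666… → ⌈·⌉ = 490
j=5: r + 4k = 640.127222… → ⌈·⌉ = 641
j=6: r + 5k = 791.182777… → ⌈·⌉ = 792
j=7: r + 6k = 942.238333… → ⌈·⌉ = 943
j=8: r + 7k = 1093.293888… → ⌈·⌉ = 1094
j=9: r + 8k = 1244.349444… → ⌈·⌉ = 1245
j=10: r + 9k = 1395.405 → ⌈·⌉ = 1396
j=11: r + 10k = 1546.460555… → ⌈·⌉ = 1547
j=12: r + 11k = 1697.516111… → ⌈·⌉ = 1698
j=13: r + 12k = 1848.571666… → ⌈·⌉ = 1849
j=14: r + 13k = 1999.627222… → ⌈·⌉ = 2000
j=15: r + 14k = 2150.682777… → ⌈·⌉ = 2151
j=16: r + 15k = 2301.738333… → ⌈·⌉ = 2302
j=17: r + 16k = 2452.793888… → ⌈·⌉ = 2453
j=18: r + 17k = 2603.849444… → ⌈·⌉ = 2604

36, 187, 339, 490, 641, 792, 943, 1094, 1245, 1396, 1547, 1698, 1849, 2000, 2151, 2302, 2453, 2604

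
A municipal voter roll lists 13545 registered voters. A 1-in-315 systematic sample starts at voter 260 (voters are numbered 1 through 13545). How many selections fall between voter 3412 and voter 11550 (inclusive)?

25

k = 315
First selection ≥ 3412: 260 + ⌈(3412−260)/315⌉·315 = 260 + 11×315 = 3725
Last selection ≤ 11550: 260 + ⌊(11550−260)/315⌋·315 = 260 + 35×315 = 11285
Count = 35 − 11 + 1 = 25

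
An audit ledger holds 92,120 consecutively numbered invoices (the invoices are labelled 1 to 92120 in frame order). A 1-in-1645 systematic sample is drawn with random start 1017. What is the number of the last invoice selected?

91492

k = 1645
56th selection = r + (56−1)·k = 1017 + 55×1645 = 1017 + 90475 = 91492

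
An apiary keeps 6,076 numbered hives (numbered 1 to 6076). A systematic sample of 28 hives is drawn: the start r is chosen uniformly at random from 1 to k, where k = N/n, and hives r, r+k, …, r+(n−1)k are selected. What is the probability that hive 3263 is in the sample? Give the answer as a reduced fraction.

k = 6076/28 = 217.
Hive 3263 is selected iff r ≡ 3263 (mod 217); exactly one such r in {1,…,217}.
Inclusion probability = 1/217.

1/217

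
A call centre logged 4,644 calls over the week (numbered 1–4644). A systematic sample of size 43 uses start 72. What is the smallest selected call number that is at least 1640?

k = 4644/43 = 108
Steps past start: ⌈(1640 − 72)/108⌉ = ⌈1568/108⌉ = 15
Selected call: 72 + 15×108 = 1692

1692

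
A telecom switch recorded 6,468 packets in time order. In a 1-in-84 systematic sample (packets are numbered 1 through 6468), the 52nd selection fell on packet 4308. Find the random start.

24

k = 84
r = 4308 − (52−1)×84 = 4308 − 4284 = 24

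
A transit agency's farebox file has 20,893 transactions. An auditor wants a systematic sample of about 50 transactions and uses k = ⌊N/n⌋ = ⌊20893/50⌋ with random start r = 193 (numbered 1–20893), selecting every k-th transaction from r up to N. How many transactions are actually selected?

50

k = ⌊20893/50⌋ = 417
Achieved size = ⌊(20893 − 193)/417⌋ + 1 = ⌊20700/417⌋ + 1 = 49 + 1 = 50
(last selection: 193 + 49×417 = 20626 ≤ 20893; next would be 21043 > 20893)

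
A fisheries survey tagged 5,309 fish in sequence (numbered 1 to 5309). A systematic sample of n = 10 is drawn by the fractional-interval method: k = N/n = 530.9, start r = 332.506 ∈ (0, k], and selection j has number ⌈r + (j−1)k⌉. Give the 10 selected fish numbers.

333, 864, 1395, 1926, 2457, 2988, 3518, 4049, 4580, 5111

j=1: r + 0k = 332.506 → ⌈·⌉ = 333
j=2: r + 1k = 863.406 → ⌈·⌉ = 864
j=3: r + 2k = 1394.306 → ⌈·⌉ = 1395
j=4: r + 3k = 1925.206 → ⌈·⌉ = 1926
j=5: r + 4k = 2456.106 → ⌈·⌉ = 2457
j=6: r + 5k = 2987.006 → ⌈·⌉ = 2988
j=7: r + 6k = 3517.906 → ⌈·⌉ = 3518
j=8: r + 7k = 4048.806 → ⌈·⌉ = 4049
j=9: r + 8k = 4579.706 → ⌈·⌉ = 4580
j=10: r + 9k = 5110.606 → ⌈·⌉ = 5111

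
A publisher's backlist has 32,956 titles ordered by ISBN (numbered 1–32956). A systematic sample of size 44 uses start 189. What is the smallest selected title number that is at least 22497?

22659

k = 32956/44 = 749
Steps past start: ⌈(22497 − 189)/749⌉ = ⌈22308/749⌉ = 30
Selected title: 189 + 30×749 = 22659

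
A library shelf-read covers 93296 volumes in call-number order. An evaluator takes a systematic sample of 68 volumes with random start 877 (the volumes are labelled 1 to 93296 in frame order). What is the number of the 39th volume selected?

k = 93296/68 = 1372
39th selection = r + (39−1)·k = 877 + 38×1372 = 877 + 52136 = 53013

53013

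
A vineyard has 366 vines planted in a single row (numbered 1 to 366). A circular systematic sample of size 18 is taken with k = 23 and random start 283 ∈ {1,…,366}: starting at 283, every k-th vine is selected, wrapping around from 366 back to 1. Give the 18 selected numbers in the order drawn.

283, 306, 329, 352, 9, 32, 55, 78, 101, 124, 147, 170, 193, 216, 239, 262, 285, 308

Selection 1: 283
Selection 2: 283 + 23 = 306
Selection 3: 306 + 23 = 329
Selection 4: 329 + 23 = 352
Selection 5: 352 + 23 = 375 → 375 − 366 = 9
Selection 6: 9 + 23 = 32
Selection 7: 32 + 23 = 55
Selection 8: 55 + 23 = 78
Selection 9: 78 + 23 = 101
Selection 10: 101 + 23 = 124
Selection 11: 124 + 23 = 147
Selection 12: 147 + 23 = 170
Selection 13: 170 + 23 = 193
Selection 14: 193 + 23 = 216
Selection 15: 216 + 23 = 239
Selection 16: 239 + 23 = 262
Selection 17: 262 + 23 = 285
Selection 18: 285 + 23 = 308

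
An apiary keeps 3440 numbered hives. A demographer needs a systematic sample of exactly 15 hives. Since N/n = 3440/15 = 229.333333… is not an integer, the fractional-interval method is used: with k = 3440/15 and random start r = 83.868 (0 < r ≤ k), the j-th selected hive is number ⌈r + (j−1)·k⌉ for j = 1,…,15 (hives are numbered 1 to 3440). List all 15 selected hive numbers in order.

84, 314, 543, 772, 1002, 1231, 1460, 1690, 1919, 2148, 2378, 2607, 2836, 3066, 3295

j=1: r + 0k = 83.868 → ⌈·⌉ = 84
j=2: r + 1k = 313.201333… → ⌈·⌉ = 314
j=3: r + 2k = 542.534666… → ⌈·⌉ = 543
j=4: r + 3k = 771.868 → ⌈·⌉ = 772
j=5: r + 4k = 1001.201333… → ⌈·⌉ = 1002
j=6: r + 5k = 1230.534666… → ⌈·⌉ = 1231
j=7: r + 6k = 1459.868 → ⌈·⌉ = 1460
j=8: r + 7k = 1689.201333… → ⌈·⌉ = 1690
j=9: r + 8k = 1918.534666… → ⌈·⌉ = 1919
j=10: r + 9k = 2147.868 → ⌈·⌉ = 2148
j=11: r + 10k = 2377.201333… → ⌈·⌉ = 2378
j=12: r + 11k = 2606.534666… → ⌈·⌉ = 2607
j=13: r + 12k = 2835.868 → ⌈·⌉ = 2836
j=14: r + 13k = 3065.201333… → ⌈·⌉ = 3066
j=15: r + 14k = 3294.534666… → ⌈·⌉ = 3295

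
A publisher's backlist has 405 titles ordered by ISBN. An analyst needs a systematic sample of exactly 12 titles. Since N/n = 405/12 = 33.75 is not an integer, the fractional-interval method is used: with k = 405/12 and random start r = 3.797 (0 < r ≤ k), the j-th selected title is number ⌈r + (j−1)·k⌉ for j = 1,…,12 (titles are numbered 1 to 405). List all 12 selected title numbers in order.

j=1: r + 0k = 3.797 → ⌈·⌉ = 4
j=2: r + 1k = 37.547 → ⌈·⌉ = 38
j=3: r + 2k = 71.297 → ⌈·⌉ = 72
j=4: r + 3k = 105.047 → ⌈·⌉ = 106
j=5: r + 4k = 138.797 → ⌈·⌉ = 139
j=6: r + 5k = 172.547 → ⌈·⌉ = 173
j=7: r + 6k = 206.297 → ⌈·⌉ = 207
j=8: r + 7k = 240.047 → ⌈·⌉ = 241
j=9: r + 8k = 273.797 → ⌈·⌉ = 274
j=10: r + 9k = 307.547 → ⌈·⌉ = 308
j=11: r + 10k = 341.297 → ⌈·⌉ = 342
j=12: r + 11k = 375.047 → ⌈·⌉ = 376

4, 38, 72, 106, 139, 173, 207, 241, 274, 308, 342, 376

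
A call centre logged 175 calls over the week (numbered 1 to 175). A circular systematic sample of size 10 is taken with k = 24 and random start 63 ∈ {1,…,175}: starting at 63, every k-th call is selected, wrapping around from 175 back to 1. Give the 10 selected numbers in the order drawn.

Selection 1: 63
Selection 2: 63 + 24 = 87
Selection 3: 87 + 24 = 111
Selection 4: 111 + 24 = 135
Selection 5: 135 + 24 = 159
Selection 6: 159 + 24 = 183 → 183 − 175 = 8
Selection 7: 8 + 24 = 32
Selection 8: 32 + 24 = 56
Selection 9: 56 + 24 = 80
Selection 10: 80 + 24 = 104

63, 87, 111, 135, 159, 8, 32, 56, 80, 104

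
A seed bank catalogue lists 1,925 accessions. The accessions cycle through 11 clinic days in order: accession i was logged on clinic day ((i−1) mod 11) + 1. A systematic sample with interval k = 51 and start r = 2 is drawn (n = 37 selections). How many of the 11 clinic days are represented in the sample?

Consecutive selections differ by k = 51, so their clinic day numbers differ by 51 mod 11 = 7.
gcd(51, 11) = 1, so the sample visits 11/1 = 11 distinct residues mod 11.
Start 2 is clinic day 2; the clinic days hit are 1, 2, 3, 4, 5, 6, 7, 8, 9, 10, 11.

11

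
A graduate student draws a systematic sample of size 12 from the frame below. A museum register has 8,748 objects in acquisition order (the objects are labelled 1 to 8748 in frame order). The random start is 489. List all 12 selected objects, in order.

489, 1218, 1947, 2676, 3405, 4134, 4863, 5592, 6321, 7050, 7779, 8508

k = N/n = 8748/12 = 729
object 1: 489
object 2: 489 + 729 = 1218
object 3: 1218 + 729 = 1947
object 4: 1947 + 729 = 2676
object 5: 2676 + 729 = 3405
object 6: 3405 + 729 = 4134
object 7: 4134 + 729 = 4863
object 8: 4863 + 729 = 5592
object 9: 5592 + 729 = 6321
object 10: 6321 + 729 = 7050
object 11: 7050 + 729 = 7779
object 12: 7779 + 729 = 8508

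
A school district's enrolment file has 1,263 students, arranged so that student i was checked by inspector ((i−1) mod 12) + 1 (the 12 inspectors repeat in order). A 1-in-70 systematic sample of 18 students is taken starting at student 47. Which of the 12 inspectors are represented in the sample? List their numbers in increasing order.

Consecutive selections differ by k = 70, so their inspector numbers differ by 70 mod 12 = 10.
gcd(70, 12) = 2, so the sample visits 12/2 = 6 distinct residues mod 12.
Start 47 is inspector 11; the inspectors hit are 1, 3, 5, 7, 9, 11.

1, 3, 5, 7, 9, 11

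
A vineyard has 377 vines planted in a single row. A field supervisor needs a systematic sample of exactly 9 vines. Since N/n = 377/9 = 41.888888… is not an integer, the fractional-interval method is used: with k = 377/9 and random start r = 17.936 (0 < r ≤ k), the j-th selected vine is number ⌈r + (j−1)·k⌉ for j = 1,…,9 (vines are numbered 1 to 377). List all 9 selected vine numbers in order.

18, 60, 102, 144, 186, 228, 270, 312, 354

j=1: r + 0k = 17.936 → ⌈·⌉ = 18
j=2: r + 1k = 59.824888… → ⌈·⌉ = 60
j=3: r + 2k = 101.713777… → ⌈·⌉ = 102
j=4: r + 3k = 143.602666… → ⌈·⌉ = 144
j=5: r + 4k = 185.491555… → ⌈·⌉ = 186
j=6: r + 5k = 227.380444… → ⌈·⌉ = 228
j=7: r + 6k = 269.269333… → ⌈·⌉ = 270
j=8: r + 7k = 311.158222… → ⌈·⌉ = 312
j=9: r + 8k = 353.047111… → ⌈·⌉ = 354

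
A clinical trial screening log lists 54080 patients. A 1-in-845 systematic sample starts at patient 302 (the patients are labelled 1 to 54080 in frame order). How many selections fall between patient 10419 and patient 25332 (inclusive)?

18

k = 845
First selection ≥ 10419: 302 + ⌈(10419−302)/845⌉·845 = 302 + 12×845 = 10442
Last selection ≤ 25332: 302 + ⌊(25332−302)/845⌋·845 = 302 + 29×845 = 24807
Count = 29 − 12 + 1 = 18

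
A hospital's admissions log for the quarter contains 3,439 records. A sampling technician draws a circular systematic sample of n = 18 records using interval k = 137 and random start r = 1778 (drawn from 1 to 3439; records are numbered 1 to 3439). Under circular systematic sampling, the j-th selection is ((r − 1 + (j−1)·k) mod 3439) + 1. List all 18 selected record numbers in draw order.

1778, 1915, 2052, 2189, 2326, 2463, 2600, 2737, 2874, 3011, 3148, 3285, 3422, 120, 257, 394, 531, 668

Selection 1: 1778
Selection 2: 1778 + 137 = 1915
Selection 3: 1915 + 137 = 2052
Selection 4: 2052 + 137 = 2189
Selection 5: 2189 + 137 = 2326
Selection 6: 2326 + 137 = 2463
Selection 7: 2463 + 137 = 2600
Selection 8: 2600 + 137 = 2737
Selection 9: 2737 + 137 = 2874
Selection 10: 2874 + 137 = 3011
Selection 11: 3011 + 137 = 3148
Selection 12: 3148 + 137 = 3285
Selection 13: 3285 + 137 = 3422
Selection 14: 3422 + 137 = 3559 → 3559 − 3439 = 120
Selection 15: 120 + 137 = 257
Selection 16: 257 + 137 = 394
Selection 17: 394 + 137 = 531
Selection 18: 531 + 137 = 668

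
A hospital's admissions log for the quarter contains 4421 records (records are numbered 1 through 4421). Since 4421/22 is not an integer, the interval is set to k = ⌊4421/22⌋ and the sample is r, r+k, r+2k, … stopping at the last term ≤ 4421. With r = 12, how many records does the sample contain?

23

k = ⌊4421/22⌋ = 200
Achieved size = ⌊(4421 − 12)/200⌋ + 1 = ⌊4409/200⌋ + 1 = 22 + 1 = 23
(last selection: 12 + 22×200 = 4412 ≤ 4421; next would be 4612 > 4421)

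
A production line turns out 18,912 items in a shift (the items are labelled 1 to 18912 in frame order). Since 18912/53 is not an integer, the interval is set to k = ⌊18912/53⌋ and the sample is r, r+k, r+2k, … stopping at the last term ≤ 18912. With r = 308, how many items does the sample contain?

k = ⌊18912/53⌋ = 356
Achieved size = ⌊(18912 − 308)/356⌋ + 1 = ⌊18604/356⌋ + 1 = 52 + 1 = 53
(last selection: 308 + 52×356 = 18820 ≤ 18912; next would be 19176 > 18912)

53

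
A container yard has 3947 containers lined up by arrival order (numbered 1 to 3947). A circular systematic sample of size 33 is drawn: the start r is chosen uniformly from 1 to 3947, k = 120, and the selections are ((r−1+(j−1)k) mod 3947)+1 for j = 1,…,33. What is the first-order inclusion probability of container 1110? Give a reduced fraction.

For each position j, as r ranges over 1…3947 the j-th selection hits every container exactly once, so container 1110 is selected for exactly 33 of the 3947 starts.
Inclusion probability = 33/3947.

33/3947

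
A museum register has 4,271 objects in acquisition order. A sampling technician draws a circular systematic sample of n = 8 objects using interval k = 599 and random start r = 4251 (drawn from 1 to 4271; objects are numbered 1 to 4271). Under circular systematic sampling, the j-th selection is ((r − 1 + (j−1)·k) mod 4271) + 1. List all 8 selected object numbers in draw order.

Selection 1: 4251
Selection 2: 4251 + 599 = 4850 → 4850 − 4271 = 579
Selection 3: 579 + 599 = 1178
Selection 4: 1178 + 599 = 1777
Selection 5: 1777 + 599 = 2376
Selection 6: 2376 + 599 = 2975
Selection 7: 2975 + 599 = 3574
Selection 8: 3574 + 599 = 4173

4251, 579, 1178, 1777, 2376, 2975, 3574, 4173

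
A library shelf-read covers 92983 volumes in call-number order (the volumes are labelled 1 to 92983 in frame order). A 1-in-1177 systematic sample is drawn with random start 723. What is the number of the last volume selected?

k = 1177
79th selection = r + (79−1)·k = 723 + 78×1177 = 723 + 91806 = 92529

92529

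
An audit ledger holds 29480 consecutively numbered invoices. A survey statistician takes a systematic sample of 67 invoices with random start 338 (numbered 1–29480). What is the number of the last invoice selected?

29378

k = 29480/67 = 440
67th selection = r + (67−1)·k = 338 + 66×440 = 338 + 29040 = 29378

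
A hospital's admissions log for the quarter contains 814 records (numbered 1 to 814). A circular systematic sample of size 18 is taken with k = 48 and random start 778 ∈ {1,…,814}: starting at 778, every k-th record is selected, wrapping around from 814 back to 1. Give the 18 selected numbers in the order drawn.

Selection 1: 778
Selection 2: 778 + 48 = 826 → 826 − 814 = 12
Selection 3: 12 + 48 = 60
Selection 4: 60 + 48 = 108
Selection 5: 108 + 48 = 156
Selection 6: 156 + 48 = 204
Selection 7: 204 + 48 = 252
Selection 8: 252 + 48 = 300
Selection 9: 300 + 48 = 348
Selection 10: 348 + 48 = 396
Selection 11: 396 + 48 = 444
Selection 12: 444 + 48 = 492
Selection 13: 492 + 48 = 540
Selection 14: 540 + 48 = 588
Selection 15: 588 + 48 = 636
Selection 16: 636 + 48 = 684
Selection 17: 684 + 48 = 732
Selection 18: 732 + 48 = 780

778, 12, 60, 108, 156, 204, 252, 300, 348, 396, 444, 492, 540, 588, 636, 684, 732, 780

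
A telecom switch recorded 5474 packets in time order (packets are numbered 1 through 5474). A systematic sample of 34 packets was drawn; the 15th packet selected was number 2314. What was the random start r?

k = 5474/34 = 161
r = 2314 − (15−1)×161 = 2314 − 2254 = 60

60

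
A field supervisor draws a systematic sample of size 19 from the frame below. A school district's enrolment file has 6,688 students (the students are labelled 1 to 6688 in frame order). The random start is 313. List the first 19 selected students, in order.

313, 665, 1017, 1369, 1721, 2073, 2425, 2777, 3129, 3481, 3833, 4185, 4537, 4889, 5241, 5593, 5945, 6297, 6649

k = N/n = 6688/19 = 352
student 1: 313
student 2: 313 + 352 = 665
student 3: 665 + 352 = 1017
student 4: 1017 + 352 = 1369
student 5: 1369 + 352 = 1721
student 6: 1721 + 352 = 2073
student 7: 2073 + 352 = 2425
student 8: 2425 + 352 = 2777
student 9: 2777 + 352 = 3129
student 10: 3129 + 352 = 3481
student 11: 3481 + 352 = 3833
student 12: 3833 + 352 = 4185
student 13: 4185 + 352 = 4537
student 14: 4537 + 352 = 4889
student 15: 4889 + 352 = 5241
student 16: 5241 + 352 = 5593
student 17: 5593 + 352 = 5945
student 18: 5945 + 352 = 6297
student 19: 6297 + 352 = 6649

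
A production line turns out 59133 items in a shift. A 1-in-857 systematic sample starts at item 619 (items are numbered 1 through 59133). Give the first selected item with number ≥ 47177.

k = 857
Steps past start: ⌈(47177 − 619)/857⌉ = ⌈46558/857⌉ = 55
Selected item: 619 + 55×857 = 47754

47754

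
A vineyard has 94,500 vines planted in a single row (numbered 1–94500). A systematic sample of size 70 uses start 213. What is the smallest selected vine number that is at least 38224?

k = 94500/70 = 1350
Steps past start: ⌈(38224 − 213)/1350⌉ = ⌈38011/1350⌉ = 29
Selected vine: 213 + 29×1350 = 39363

39363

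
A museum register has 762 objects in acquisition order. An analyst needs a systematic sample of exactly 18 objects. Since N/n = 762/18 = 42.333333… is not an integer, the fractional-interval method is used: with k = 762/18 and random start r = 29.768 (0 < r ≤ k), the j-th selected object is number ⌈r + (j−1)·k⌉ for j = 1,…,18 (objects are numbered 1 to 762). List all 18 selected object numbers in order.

j=1: r + 0k = 29.768 → ⌈·⌉ = 30
j=2: r + 1k = 72.101333… → ⌈·⌉ = 73
j=3: r + 2k = 114.434666… → ⌈·⌉ = 115
j=4: r + 3k = 156.768 → ⌈·⌉ = 157
j=5: r + 4k = 199.101333… → ⌈·⌉ = 200
j=6: r + 5k = 241.434666… → ⌈·⌉ = 242
j=7: r + 6k = 283.768 → ⌈·⌉ = 284
j=8: r + 7k = 326.101333… → ⌈·⌉ = 327
j=9: r + 8k = 368.434666… → ⌈·⌉ = 369
j=10: r + 9k = 410.768 → ⌈·⌉ = 411
j=11: r + 10k = 453.101333… → ⌈·⌉ = 454
j=12: r + 11k = 495.434666… → ⌈·⌉ = 496
j=13: r + 12k = 537.768 → ⌈·⌉ = 538
j=14: r + 13k = 580.101333… → ⌈·⌉ = 581
j=15: r + 14k = 622.434666… → ⌈·⌉ = 623
j=16: r + 15k = 664.768 → ⌈·⌉ = 665
j=17: r + 16k = 707.101333… → ⌈·⌉ = 708
j=18: r + 17k = 749.434666… → ⌈·⌉ = 750

30, 73, 115, 157, 200, 242, 284, 327, 369, 411, 454, 496, 538, 581, 623, 665, 708, 750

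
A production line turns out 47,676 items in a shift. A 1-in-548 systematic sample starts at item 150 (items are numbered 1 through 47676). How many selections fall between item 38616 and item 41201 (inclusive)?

k = 548
First selection ≥ 38616: 150 + ⌈(38616−150)/548⌉·548 = 150 + 71×548 = 39058
Last selection ≤ 41201: 150 + ⌊(41201−150)/548⌋·548 = 150 + 74×548 = 40702
Count = 74 − 71 + 1 = 4

4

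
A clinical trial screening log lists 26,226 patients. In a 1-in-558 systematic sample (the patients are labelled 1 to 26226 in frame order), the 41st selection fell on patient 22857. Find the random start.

k = 558
r = 22857 − (41−1)×558 = 22857 − 22320 = 537

537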